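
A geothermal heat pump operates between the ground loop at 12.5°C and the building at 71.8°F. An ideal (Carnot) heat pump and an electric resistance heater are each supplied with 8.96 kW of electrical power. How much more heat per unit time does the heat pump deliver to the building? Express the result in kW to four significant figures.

In absolute terms T_C = 285.65 K and T_H = 295.26 K, so ΔT = 9.611 K.
COP_Carnot = T_H/ΔT = 295.26/9.611 = 30.72.
The heat pump delivers Q̇_H = COP × Ẇ = 275.3 kW; the resistance heater delivers Ẇ = 8.960 kW.
Extra = (COP − 1)·Ẇ = 266.3 kW.

266.3 kW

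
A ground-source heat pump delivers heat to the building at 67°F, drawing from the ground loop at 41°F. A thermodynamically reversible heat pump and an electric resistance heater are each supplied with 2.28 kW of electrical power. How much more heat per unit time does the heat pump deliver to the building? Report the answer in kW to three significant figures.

In absolute terms T_C = 278.15 K and T_H = 292.59 K, so ΔT = 14.44 K.
COP_Carnot = T_H/ΔT = 292.59/14.44 = 20.26.
The heat pump delivers Q̇_H = COP × Ẇ = 46.18 kW; the resistance heater delivers Ẇ = 2.280 kW.
Extra = (COP − 1)·Ẇ = 43.90 kW.

43.9 kW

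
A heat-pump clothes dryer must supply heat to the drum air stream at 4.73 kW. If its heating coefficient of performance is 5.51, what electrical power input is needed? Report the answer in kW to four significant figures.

Ẇ = Q̇_H/COP_HP = 4.730/5.51 = 0.8584 kW.

0.8584 kW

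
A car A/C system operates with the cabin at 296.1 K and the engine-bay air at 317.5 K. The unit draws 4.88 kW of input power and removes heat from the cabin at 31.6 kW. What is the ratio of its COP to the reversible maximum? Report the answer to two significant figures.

COP_actual = Q̇_C/Ẇ = 31.60/4.880 = 6.475.
The reservoir spacing is ΔT = 317.5 − 296.1 = 21.40 K.
COP_Carnot = T_C/ΔT = 296.10/21.40 = 13.84.
η_II = COP_actual/COP_Carnot = 6.475/13.84 = 0.4680.

0.47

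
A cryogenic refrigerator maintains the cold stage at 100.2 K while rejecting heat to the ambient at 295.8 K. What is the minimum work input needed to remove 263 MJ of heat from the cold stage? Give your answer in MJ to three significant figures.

513 MJ

The reservoir spacing is ΔT = 295.8 − 100.2 = 195.6 K.
The reversible limit is COP_R = T_C/ΔT = 0.5123, so W_min = Q_C/COP = Q_C·ΔT/T_C.
W_min = 263.0 × 195.6/100.20 = 513.4 MJ.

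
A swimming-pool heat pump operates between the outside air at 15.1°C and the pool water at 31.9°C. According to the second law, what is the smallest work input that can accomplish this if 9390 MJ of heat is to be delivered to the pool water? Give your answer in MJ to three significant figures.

517 MJ

In absolute terms T_C = 288.25 K and T_H = 305.05 K, so ΔT = 16.80 K.
The reversible limit is COP_HP = T_H/ΔT = 18.16, so W_min = Q_H/COP = Q_H·ΔT/T_H.
W_min = 9390 × 16.80/305.05 = 517.1 MJ.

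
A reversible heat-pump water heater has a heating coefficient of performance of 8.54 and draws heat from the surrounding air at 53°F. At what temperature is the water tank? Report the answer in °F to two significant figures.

120 °F

COP_HP = T_H/(T_H − T_C) rearranges to T_H = COP·T_C/(COP − 1).
With T_C = 284.82 K, T_H = 8.54 × 284.82/7.540 = 322.59 K.
Converting, 322.59 K = 120.99°F.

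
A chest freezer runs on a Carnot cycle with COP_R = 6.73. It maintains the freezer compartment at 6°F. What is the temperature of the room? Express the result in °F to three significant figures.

COP_R = T_C/(T_H − T_C) gives T_H − T_C = T_C/COP.
With T_C = 258.71 K, T_H = 258.71 × (1 + 1/6.73) = 297.15 K.
Converting, 297.15 K = 75.19°F.

75.2 °F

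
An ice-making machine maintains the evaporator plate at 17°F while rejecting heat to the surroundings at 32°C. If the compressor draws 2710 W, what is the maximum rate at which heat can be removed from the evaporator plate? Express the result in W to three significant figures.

In absolute terms T_C = 264.82 K and T_H = 305.15 K, so ΔT = 40.33 K.
COP_Carnot = T_C/ΔT = 264.82/40.33 = 6.566.
Q̇_max = COP_Carnot × Ẇ = 6.566 × 2710 W = 17790 W.

17800 W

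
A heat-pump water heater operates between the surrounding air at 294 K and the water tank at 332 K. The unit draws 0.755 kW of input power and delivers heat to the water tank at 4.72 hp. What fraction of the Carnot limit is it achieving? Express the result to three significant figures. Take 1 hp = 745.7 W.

Converting, Q̇_H = 4.720 hp = 3.520 kW, so COP_actual = Q̇_H/Ẇ = 3.520/0.7550 = 4.662.
The reservoir spacing is ΔT = 332 − 294 = 38.00 K.
COP_Carnot = T_H/ΔT = 332.00/38.00 = 8.737.
η_II = COP_actual/COP_Carnot = 4.662/8.737 = 0.5336.

0.534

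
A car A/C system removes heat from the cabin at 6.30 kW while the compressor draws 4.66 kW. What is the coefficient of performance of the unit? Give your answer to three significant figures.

1.35

The first law gives Q̇_H = Q̇_C + Ẇ, so the three rates are Q̇_C = 6.300, Q̇_H = 10.96, Ẇ = 4.660 kW.
COP_R = Q̇_C/Ẇ = 6.300/4.660 = 1.352.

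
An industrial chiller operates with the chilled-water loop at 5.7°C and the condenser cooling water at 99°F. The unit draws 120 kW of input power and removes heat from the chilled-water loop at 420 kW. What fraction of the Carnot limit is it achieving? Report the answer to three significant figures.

0.396

COP_actual = Q̇_C/Ẇ = 420.0/120.0 = 3.500.
In absolute terms T_C = 278.85 K and T_H = 310.37 K, so ΔT = 31.52 K.
COP_Carnot = T_C/ΔT = 278.85/31.52 = 8.846.
η_II = COP_actual/COP_Carnot = 3.500/8.846 = 0.3957.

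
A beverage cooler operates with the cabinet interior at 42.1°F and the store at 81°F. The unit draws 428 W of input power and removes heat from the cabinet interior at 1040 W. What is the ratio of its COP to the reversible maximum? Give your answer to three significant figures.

COP_actual = Q̇_C/Ẇ = 1040/428.0 = 2.430.
In absolute terms T_C = 278.76 K and T_H = 300.37 K, so ΔT = 21.61 K.
COP_Carnot = T_C/ΔT = 278.76/21.61 = 12.90.
η_II = COP_actual/COP_Carnot = 2.430/12.90 = 0.1884.

0.188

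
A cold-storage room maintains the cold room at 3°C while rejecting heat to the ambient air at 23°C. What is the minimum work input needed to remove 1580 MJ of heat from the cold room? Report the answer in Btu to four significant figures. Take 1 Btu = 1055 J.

In absolute terms T_C = 276.15 K and T_H = 296.15 K, so ΔT = 20.00 K.
The reversible limit is COP_R = T_C/ΔT = 13.81, so W_min = Q_C/COP = Q_C·ΔT/T_C.
W_min = 1580 × 20.00/276.15 = 114.4 MJ = 108500 Btu.

108500 Btu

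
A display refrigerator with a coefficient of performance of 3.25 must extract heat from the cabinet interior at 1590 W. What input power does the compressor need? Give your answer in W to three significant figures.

Ẇ = Q̇_C/COP = 1590/3.25 = 489.2 W.

489 W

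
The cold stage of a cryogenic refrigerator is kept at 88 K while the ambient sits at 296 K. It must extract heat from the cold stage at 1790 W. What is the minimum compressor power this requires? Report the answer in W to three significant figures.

The reservoir spacing is ΔT = 296 − 88 = 208.0 K.
COP_Carnot = T_C/ΔT = 88.00/208.0 = 0.4231.
Ẇ_min = Q̇/COP_Carnot = 1790/0.4231 = 4231 W.

4230 W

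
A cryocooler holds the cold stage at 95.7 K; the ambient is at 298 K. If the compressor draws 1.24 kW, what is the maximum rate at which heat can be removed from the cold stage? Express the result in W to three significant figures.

587 W

The reservoir spacing is ΔT = 298 − 95.7 = 202.3 K.
COP_Carnot = T_C/ΔT = 95.70/202.3 = 0.4731.
Q̇_max = COP_Carnot × Ẇ = 0.4731 × 1.240 kW = 0.5866 kW = 586.6 W.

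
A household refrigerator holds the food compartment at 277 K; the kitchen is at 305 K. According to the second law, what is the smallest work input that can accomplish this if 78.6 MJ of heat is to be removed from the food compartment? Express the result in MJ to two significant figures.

The reservoir spacing is ΔT = 305 − 277 = 28.00 K.
The reversible limit is COP_R = T_C/ΔT = 9.893, so W_min = Q_C/COP = Q_C·ΔT/T_C.
W_min = 78.60 × 28.00/277.00 = 7.945 MJ.

7.9 MJ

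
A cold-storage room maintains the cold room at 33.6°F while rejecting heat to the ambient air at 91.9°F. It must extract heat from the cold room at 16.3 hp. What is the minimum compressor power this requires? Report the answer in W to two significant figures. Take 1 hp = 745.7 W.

1400 W

In absolute terms T_C = 274.04 K and T_H = 306.43 K, so ΔT = 32.39 K.
COP_Carnot = T_C/ΔT = 274.04/32.39 = 8.461.
Ẇ_min = Q̇/COP_Carnot = 16.30/8.461 = 1.927 hp = 1437 W.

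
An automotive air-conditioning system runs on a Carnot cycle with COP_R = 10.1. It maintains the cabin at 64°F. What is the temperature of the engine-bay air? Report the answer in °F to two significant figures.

COP_R = T_C/(T_H − T_C) gives T_H − T_C = T_C/COP.
With T_C = 290.93 K, T_H = 290.93 × (1 + 1/10.1) = 319.73 K.
Converting, 319.73 K = 115.85°F.

120 °F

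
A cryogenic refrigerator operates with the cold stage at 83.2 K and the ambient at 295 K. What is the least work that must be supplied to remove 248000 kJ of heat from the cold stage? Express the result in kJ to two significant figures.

The reservoir spacing is ΔT = 295 − 83.2 = 211.8 K.
The reversible limit is COP_R = T_C/ΔT = 0.3928, so W_min = Q_C/COP = Q_C·ΔT/T_C.
W_min = 248000 × 211.8/83.20 = 631300 kJ.

630000 kJ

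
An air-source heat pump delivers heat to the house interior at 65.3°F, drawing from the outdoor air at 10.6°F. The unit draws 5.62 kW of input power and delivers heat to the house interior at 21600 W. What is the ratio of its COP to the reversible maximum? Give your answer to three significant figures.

Converting, Q̇_H = 21600 W = 21.60 kW, so COP_actual = Q̇_H/Ẇ = 21.60/5.620 = 3.843.
In absolute terms T_C = 261.26 K and T_H = 291.65 K, so ΔT = 30.39 K.
COP_Carnot = T_H/ΔT = 291.65/30.39 = 9.597.
η_II = COP_actual/COP_Carnot = 3.843/9.597 = 0.4005.

0.400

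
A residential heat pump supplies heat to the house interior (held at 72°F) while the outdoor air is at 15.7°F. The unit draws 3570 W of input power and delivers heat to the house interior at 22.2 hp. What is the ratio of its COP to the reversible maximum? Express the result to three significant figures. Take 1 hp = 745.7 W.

0.491

Converting, Q̇_H = 22.20 hp = 16550 W, so COP_actual = Q̇_H/Ẇ = 16550/3570 = 4.637.
In absolute terms T_C = 264.09 K and T_H = 295.37 K, so ΔT = 31.28 K.
COP_Carnot = T_H/ΔT = 295.37/31.28 = 9.444.
η_II = COP_actual/COP_Carnot = 4.637/9.444 = 0.4910.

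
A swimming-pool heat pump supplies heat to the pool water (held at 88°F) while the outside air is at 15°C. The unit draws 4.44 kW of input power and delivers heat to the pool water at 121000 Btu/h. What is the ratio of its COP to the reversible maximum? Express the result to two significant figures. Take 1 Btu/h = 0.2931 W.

Converting, Q̇_H = 121000 Btu/h = 35.47 kW, so COP_actual = Q̇_H/Ẇ = 35.47/4.440 = 7.988.
In absolute terms T_C = 288.15 K and T_H = 304.26 K, so ΔT = 16.11 K.
COP_Carnot = T_H/ΔT = 304.26/16.11 = 18.89.
η_II = COP_actual/COP_Carnot = 7.988/18.89 = 0.4230.

0.42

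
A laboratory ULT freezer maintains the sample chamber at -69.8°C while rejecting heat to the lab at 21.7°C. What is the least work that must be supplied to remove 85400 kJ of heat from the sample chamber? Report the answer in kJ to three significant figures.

38400 kJ

In absolute terms T_C = 203.35 K and T_H = 294.85 K, so ΔT = 91.50 K.
The reversible limit is COP_R = T_C/ΔT = 2.222, so W_min = Q_C/COP = Q_C·ΔT/T_C.
W_min = 85400 × 91.50/203.35 = 38430 kJ.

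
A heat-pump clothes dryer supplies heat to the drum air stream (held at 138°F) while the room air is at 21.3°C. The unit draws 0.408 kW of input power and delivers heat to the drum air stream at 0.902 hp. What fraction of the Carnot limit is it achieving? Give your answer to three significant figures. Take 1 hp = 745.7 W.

0.187

Converting, Q̇_H = 0.9020 hp = 0.6726 kW, so COP_actual = Q̇_H/Ẇ = 0.6726/0.4080 = 1.649.
In absolute terms T_C = 294.45 K and T_H = 332.04 K, so ΔT = 37.59 K.
COP_Carnot = T_H/ΔT = 332.04/37.59 = 8.833.
η_II = COP_actual/COP_Carnot = 1.649/8.833 = 0.1866.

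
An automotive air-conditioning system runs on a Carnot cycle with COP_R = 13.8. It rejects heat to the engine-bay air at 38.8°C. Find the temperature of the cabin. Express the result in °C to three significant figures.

For a Carnot refrigerator COP_R = T_C/(T_H − T_C), so T_C = COP·T_H/(1 + COP).
With T_H = 311.95 K, T_C = 13.8 × 311.95/14.80 = 290.87 K.
Converting, 290.87 K = 17.72°C.

17.7 °C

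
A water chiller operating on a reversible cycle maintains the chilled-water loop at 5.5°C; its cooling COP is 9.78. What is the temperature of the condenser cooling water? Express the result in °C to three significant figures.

COP_R = T_C/(T_H − T_C) gives T_H − T_C = T_C/COP.
With T_C = 278.65 K, T_H = 278.65 × (1 + 1/9.78) = 307.14 K.
Converting, 307.14 K = 33.99°C.

34.0 °C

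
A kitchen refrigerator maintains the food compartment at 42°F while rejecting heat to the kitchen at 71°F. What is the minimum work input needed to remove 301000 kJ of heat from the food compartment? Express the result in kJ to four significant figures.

In absolute terms T_C = 278.71 K and T_H = 294.82 K, so ΔT = 16.11 K.
The reversible limit is COP_R = T_C/ΔT = 17.30, so W_min = Q_C/COP = Q_C·ΔT/T_C.
W_min = 301000 × 16.11/278.71 = 17400 kJ.

17400 kJ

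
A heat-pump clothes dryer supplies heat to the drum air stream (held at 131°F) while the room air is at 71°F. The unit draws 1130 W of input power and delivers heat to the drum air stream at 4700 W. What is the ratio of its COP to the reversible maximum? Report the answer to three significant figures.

0.422

COP_actual = Q̇_H/Ẇ = 4700/1130 = 4.159.
In absolute terms T_C = 294.82 K and T_H = 328.15 K, so ΔT = 33.33 K.
COP_Carnot = T_H/ΔT = 328.15/33.33 = 9.845.
η_II = COP_actual/COP_Carnot = 4.159/9.845 = 0.4225.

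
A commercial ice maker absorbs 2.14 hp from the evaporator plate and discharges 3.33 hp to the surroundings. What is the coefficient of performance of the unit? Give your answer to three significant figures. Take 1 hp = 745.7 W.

1.80

The first law gives Q̇_H = Q̇_C + Ẇ, so the three rates are Q̇_C = 2.140, Q̇_H = 3.330, Ẇ = 1.190 hp.
COP_R = Q̇_C/Ẇ = 2.140/1.190 = 1.798.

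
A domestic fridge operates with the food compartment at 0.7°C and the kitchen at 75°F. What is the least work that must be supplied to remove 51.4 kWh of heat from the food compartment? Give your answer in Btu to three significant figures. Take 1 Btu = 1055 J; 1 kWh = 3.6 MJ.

14900 Btu

In absolute terms T_C = 273.85 K and T_H = 297.04 K, so ΔT = 23.19 K.
The reversible limit is COP_R = T_C/ΔT = 11.81, so W_min = Q_C/COP = Q_C·ΔT/T_C.
W_min = 51.40 × 23.19/273.85 = 4.352 kWh = 14850 Btu.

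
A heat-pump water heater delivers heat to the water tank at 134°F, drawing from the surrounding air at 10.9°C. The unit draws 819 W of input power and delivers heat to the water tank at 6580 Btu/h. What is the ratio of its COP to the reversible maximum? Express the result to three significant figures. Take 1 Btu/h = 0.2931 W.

Converting, Q̇_H = 6580 Btu/h = 1929 W, so COP_actual = Q̇_H/Ẇ = 1929/819.0 = 2.355.
In absolute terms T_C = 284.05 K and T_H = 329.82 K, so ΔT = 45.77 K.
COP_Carnot = T_H/ΔT = 329.82/45.77 = 7.206.
η_II = COP_actual/COP_Carnot = 2.355/7.206 = 0.3268.

0.327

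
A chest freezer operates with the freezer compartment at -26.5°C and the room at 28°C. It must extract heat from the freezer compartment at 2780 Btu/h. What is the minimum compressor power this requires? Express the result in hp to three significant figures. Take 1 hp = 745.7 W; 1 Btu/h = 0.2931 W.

In absolute terms T_C = 246.65 K and T_H = 301.15 K, so ΔT = 54.50 K.
COP_Carnot = T_C/ΔT = 246.65/54.50 = 4.526.
Ẇ_min = Q̇/COP_Carnot = 2780/4.526 = 614.3 Btu/h = 0.2414 hp.

0.241 hp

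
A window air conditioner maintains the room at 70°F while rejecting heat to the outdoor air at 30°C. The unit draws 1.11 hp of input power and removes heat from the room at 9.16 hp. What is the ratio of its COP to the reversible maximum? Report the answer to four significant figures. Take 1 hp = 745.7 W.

COP_actual = Q̇_C/Ẇ = 9.160/1.110 = 8.252.
In absolute terms T_C = 294.26 K and T_H = 303.15 K, so ΔT = 8.889 K.
COP_Carnot = T_C/ΔT = 294.26/8.889 = 33.10.
η_II = COP_actual/COP_Carnot = 8.252/33.10 = 0.2493.

0.2493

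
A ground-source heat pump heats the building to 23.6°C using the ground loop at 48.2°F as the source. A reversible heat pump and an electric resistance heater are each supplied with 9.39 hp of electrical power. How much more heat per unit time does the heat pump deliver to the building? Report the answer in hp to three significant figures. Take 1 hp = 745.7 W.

181 hp

In absolute terms T_C = 282.15 K and T_H = 296.75 K, so ΔT = 14.60 K.
COP_Carnot = T_H/ΔT = 296.75/14.60 = 20.33.
The heat pump delivers Q̇_H = COP × Ẇ = 190.9 hp; the resistance heater delivers Ẇ = 9.390 hp.
Extra = (COP − 1)·Ẇ = 181.5 hp.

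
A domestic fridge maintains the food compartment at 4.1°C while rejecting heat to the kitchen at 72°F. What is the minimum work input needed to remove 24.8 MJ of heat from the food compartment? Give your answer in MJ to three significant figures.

In absolute terms T_C = 277.25 K and T_H = 295.37 K, so ΔT = 18.12 K.
The reversible limit is COP_R = T_C/ΔT = 15.30, so W_min = Q_C/COP = Q_C·ΔT/T_C.
W_min = 24.80 × 18.12/277.25 = 1.621 MJ.

1.62 MJ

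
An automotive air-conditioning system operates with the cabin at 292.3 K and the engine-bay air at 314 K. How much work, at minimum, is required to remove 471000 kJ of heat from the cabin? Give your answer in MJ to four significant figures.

34.97 MJ

The reservoir spacing is ΔT = 314 − 292.3 = 21.70 K.
The reversible limit is COP_R = T_C/ΔT = 13.47, so W_min = Q_C/COP = Q_C·ΔT/T_C.
W_min = 471000 × 21.70/292.30 = 34970 kJ = 34.97 MJ.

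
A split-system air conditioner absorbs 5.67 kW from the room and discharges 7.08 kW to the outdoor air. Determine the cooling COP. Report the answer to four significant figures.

4.021

The first law gives Q̇_H = Q̇_C + Ẇ, so the three rates are Q̇_C = 5.670, Q̇_H = 7.080, Ẇ = 1.410 kW.
COP_R = Q̇_C/Ẇ = 5.670/1.410 = 4.021.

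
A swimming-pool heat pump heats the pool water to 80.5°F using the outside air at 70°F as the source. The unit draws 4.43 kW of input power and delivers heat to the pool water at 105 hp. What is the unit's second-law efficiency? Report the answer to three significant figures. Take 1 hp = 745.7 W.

0.344

Converting, Q̇_H = 105.0 hp = 78.30 kW, so COP_actual = Q̇_H/Ẇ = 78.30/4.430 = 17.67.
In absolute terms T_C = 294.26 K and T_H = 300.09 K, so ΔT = 5.833 K.
COP_Carnot = T_H/ΔT = 300.09/5.833 = 51.44.
η_II = COP_actual/COP_Carnot = 17.67/51.44 = 0.3436.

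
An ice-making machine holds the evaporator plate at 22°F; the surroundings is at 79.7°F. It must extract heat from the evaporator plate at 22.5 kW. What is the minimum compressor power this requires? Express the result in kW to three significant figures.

2.70 kW

In absolute terms T_C = 267.59 K and T_H = 299.65 K, so ΔT = 32.06 K.
COP_Carnot = T_C/ΔT = 267.59/32.06 = 8.348.
Ẇ_min = Q̇/COP_Carnot = 22.50/8.348 = 2.695 kW.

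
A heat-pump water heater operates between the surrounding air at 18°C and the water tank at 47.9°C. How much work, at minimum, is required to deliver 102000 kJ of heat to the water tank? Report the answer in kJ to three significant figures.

In absolute terms T_C = 291.15 K and T_H = 321.05 K, so ΔT = 29.90 K.
The reversible limit is COP_HP = T_H/ΔT = 10.74, so W_min = Q_H/COP = Q_H·ΔT/T_H.
W_min = 102000 × 29.90/321.05 = 9499 kJ.

9500 kJ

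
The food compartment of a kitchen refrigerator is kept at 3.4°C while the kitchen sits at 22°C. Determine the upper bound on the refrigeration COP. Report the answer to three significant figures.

In absolute terms T_C = 276.55 K and T_H = 295.15 K, so ΔT = 18.60 K.
For a reversible cycle, COP_Carnot = T_C/ΔT = 276.55/18.60 = 14.87.

14.9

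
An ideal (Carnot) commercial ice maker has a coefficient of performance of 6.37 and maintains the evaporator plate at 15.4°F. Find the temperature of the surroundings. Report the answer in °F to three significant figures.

90.0 °F

COP_R = T_C/(T_H − T_C) gives T_H − T_C = T_C/COP.
With T_C = 263.93 K, T_H = 263.93 × (1 + 1/6.37) = 305.36 K.
Converting, 305.36 K = 89.98°F.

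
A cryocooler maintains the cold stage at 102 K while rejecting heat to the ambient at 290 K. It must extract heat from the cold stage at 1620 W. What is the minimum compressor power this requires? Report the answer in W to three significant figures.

2990 W

The reservoir spacing is ΔT = 290 − 102 = 188.0 K.
COP_Carnot = T_C/ΔT = 102.00/188.0 = 0.5426.
Ẇ_min = Q̇/COP_Carnot = 1620/0.5426 = 2986 W.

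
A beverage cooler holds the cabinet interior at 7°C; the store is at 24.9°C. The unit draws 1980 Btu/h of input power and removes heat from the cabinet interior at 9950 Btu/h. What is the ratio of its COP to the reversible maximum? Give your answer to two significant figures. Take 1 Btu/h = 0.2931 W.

COP_actual = Q̇_C/Ẇ = 9950/1980 = 5.025.
In absolute terms T_C = 280.15 K and T_H = 298.05 K, so ΔT = 17.90 K.
COP_Carnot = T_C/ΔT = 280.15/17.90 = 15.65.
η_II = COP_actual/COP_Carnot = 5.025/15.65 = 0.3211.

0.32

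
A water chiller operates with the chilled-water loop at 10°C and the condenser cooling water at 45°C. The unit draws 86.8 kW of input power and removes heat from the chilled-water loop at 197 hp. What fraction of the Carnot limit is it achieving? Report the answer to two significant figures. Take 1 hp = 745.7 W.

Converting, Q̇_C = 197.0 hp = 146.9 kW, so COP_actual = Q̇_C/Ẇ = 146.9/86.80 = 1.692.
In absolute terms T_C = 283.15 K and T_H = 318.15 K, so ΔT = 35.00 K.
COP_Carnot = T_C/ΔT = 283.15/35.00 = 8.090.
η_II = COP_actual/COP_Carnot = 1.692/8.090 = 0.2092.

0.21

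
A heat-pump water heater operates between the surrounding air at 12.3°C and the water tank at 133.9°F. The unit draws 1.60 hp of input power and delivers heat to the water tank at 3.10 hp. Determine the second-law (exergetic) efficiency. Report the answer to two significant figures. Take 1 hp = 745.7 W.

0.26

COP_actual = Q̇_H/Ẇ = 3.100/1.600 = 1.938.
In absolute terms T_C = 285.45 K and T_H = 329.76 K, so ΔT = 44.31 K.
COP_Carnot = T_H/ΔT = 329.76/44.31 = 7.442.
η_II = COP_actual/COP_Carnot = 1.938/7.442 = 0.2603.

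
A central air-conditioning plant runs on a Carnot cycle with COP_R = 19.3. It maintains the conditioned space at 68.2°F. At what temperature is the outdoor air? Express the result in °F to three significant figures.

COP_R = T_C/(T_H − T_C) gives T_H − T_C = T_C/COP.
With T_C = 293.26 K, T_H = 293.26 × (1 + 1/19.3) = 308.46 K.
Converting, 308.46 K = 95.55°F.

95.6 °F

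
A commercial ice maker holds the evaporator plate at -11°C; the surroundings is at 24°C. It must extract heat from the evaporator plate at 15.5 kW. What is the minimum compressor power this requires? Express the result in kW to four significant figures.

In absolute terms T_C = 262.15 K and T_H = 297.15 K, so ΔT = 35.00 K.
COP_Carnot = T_C/ΔT = 262.15/35.00 = 7.490.
Ẇ_min = Q̇/COP_Carnot = 15.50/7.490 = 2.069 kW.

2.069 kW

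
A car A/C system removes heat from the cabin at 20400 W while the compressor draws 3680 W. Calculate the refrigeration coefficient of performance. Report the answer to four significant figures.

5.543

The first law gives Q̇_H = Q̇_C + Ẇ, so the three rates are Q̇_C = 20400, Q̇_H = 24080, Ẇ = 3680 W.
COP_R = Q̇_C/Ẇ = 20400/3680 = 5.543.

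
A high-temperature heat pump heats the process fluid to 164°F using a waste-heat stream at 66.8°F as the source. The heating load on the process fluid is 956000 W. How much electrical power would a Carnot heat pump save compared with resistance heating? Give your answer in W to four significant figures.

In absolute terms T_C = 292.48 K and T_H = 346.48 K, so ΔT = 54.00 K.
COP_Carnot = T_H/ΔT = 346.48/54.00 = 6.416.
Resistance heating needs Ẇ_res = Q̇_H = 956000 W; the reversible heat pump needs only Ẇ_hp = Q̇_H/COP = 149000 W.
Saving = 956000 − 149000 = 807000 W.

807000 W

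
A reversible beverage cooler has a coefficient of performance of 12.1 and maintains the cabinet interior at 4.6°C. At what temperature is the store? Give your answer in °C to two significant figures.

28 °C

COP_R = T_C/(T_H − T_C) gives T_H − T_C = T_C/COP.
With T_C = 277.75 K, T_H = 277.75 × (1 + 1/12.1) = 300.70 K.
Converting, 300.70 K = 27.55°C.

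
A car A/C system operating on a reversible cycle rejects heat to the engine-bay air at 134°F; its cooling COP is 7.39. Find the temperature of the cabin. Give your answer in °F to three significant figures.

63.2 °F

For a Carnot refrigerator COP_R = T_C/(T_H − T_C), so T_C = COP·T_H/(1 + COP).
With T_H = 329.82 K, T_C = 7.39 × 329.82/8.390 = 290.51 K.
Converting, 290.51 K = 63.24°F.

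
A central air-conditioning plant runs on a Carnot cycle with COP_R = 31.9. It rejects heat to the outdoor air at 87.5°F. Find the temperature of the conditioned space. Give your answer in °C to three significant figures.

For a Carnot refrigerator COP_R = T_C/(T_H − T_C), so T_C = COP·T_H/(1 + COP).
With T_H = 303.98 K, T_C = 31.9 × 303.98/32.90 = 294.74 K.
Converting, 294.74 K = 21.59°C.

21.6 °C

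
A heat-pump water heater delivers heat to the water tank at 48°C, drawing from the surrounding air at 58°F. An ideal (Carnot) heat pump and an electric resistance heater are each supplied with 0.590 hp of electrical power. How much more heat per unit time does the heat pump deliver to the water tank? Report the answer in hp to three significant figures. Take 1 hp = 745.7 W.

5.06 hp

In absolute terms T_C = 287.59 K and T_H = 321.15 K, so ΔT = 33.56 K.
COP_Carnot = T_H/ΔT = 321.15/33.56 = 9.571.
The heat pump delivers Q̇_H = COP × Ẇ = 5.647 hp; the resistance heater delivers Ẇ = 0.5900 hp.
Extra = (COP − 1)·Ẇ = 5.057 hp.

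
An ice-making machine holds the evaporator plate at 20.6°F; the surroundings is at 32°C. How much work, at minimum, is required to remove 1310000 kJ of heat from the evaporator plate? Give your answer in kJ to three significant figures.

188000 kJ

In absolute terms T_C = 266.82 K and T_H = 305.15 K, so ΔT = 38.33 K.
The reversible limit is COP_R = T_C/ΔT = 6.960, so W_min = Q_C/COP = Q_C·ΔT/T_C.
W_min = 1310000 × 38.33/266.82 = 188200 kJ.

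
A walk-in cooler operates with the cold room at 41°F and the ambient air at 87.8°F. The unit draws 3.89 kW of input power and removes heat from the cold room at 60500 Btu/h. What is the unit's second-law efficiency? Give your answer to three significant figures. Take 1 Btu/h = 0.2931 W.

0.426

Converting, Q̇_C = 60500 Btu/h = 17.73 kW, so COP_actual = Q̇_C/Ẇ = 17.73/3.890 = 4.558.
In absolute terms T_C = 278.15 K and T_H = 304.15 K, so ΔT = 26.00 K.
COP_Carnot = T_C/ΔT = 278.15/26.00 = 10.70.
η_II = COP_actual/COP_Carnot = 4.558/10.70 = 0.4261.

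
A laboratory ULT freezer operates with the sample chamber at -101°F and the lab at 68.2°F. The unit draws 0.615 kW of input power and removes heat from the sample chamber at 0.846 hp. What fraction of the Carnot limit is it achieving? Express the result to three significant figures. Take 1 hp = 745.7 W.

Converting, Q̇_C = 0.8460 hp = 0.6309 kW, so COP_actual = Q̇_C/Ẇ = 0.6309/0.6150 = 1.026.
In absolute terms T_C = 199.26 K and T_H = 293.26 K, so ΔT = 94.00 K.
COP_Carnot = T_C/ΔT = 199.26/94.00 = 2.120.
η_II = COP_actual/COP_Carnot = 1.026/2.120 = 0.4839.

0.484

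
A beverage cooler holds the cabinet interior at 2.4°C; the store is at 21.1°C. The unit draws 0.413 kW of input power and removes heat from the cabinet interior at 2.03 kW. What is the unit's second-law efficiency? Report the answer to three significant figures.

COP_actual = Q̇_C/Ẇ = 2.030/0.4130 = 4.915.
In absolute terms T_C = 275.55 K and T_H = 294.25 K, so ΔT = 18.70 K.
COP_Carnot = T_C/ΔT = 275.55/18.70 = 14.74.
η_II = COP_actual/COP_Carnot = 4.915/14.74 = 0.3336.

0.334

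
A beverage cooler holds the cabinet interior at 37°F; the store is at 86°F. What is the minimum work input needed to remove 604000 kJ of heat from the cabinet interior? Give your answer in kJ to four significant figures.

In absolute terms T_C = 275.93 K and T_H = 303.15 K, so ΔT = 27.22 K.
The reversible limit is COP_R = T_C/ΔT = 10.14, so W_min = Q_C/COP = Q_C·ΔT/T_C.
W_min = 604000 × 27.22/275.93 = 59590 kJ.

59590 kJ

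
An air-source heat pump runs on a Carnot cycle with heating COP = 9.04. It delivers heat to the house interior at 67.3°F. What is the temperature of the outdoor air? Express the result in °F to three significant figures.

9.01 °F

COP_HP = T_H/(T_H − T_C) gives T_H − T_C = T_H/COP.
With T_H = 292.76 K, T_C = 292.76 × (1 − 1/9.04) = 260.38 K.
Converting, 260.38 K = 9.01°F.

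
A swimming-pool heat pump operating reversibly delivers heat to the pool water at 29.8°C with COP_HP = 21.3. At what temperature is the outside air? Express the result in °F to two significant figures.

60 °F

COP_HP = T_H/(T_H − T_C) gives T_H − T_C = T_H/COP.
With T_H = 302.95 K, T_C = 302.95 × (1 − 1/21.3) = 288.73 K.
Converting, 288.73 K = 60.04°F.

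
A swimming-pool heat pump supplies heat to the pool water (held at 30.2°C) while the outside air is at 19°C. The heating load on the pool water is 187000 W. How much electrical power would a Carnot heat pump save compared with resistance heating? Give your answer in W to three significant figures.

In absolute terms T_C = 292.15 K and T_H = 303.35 K, so ΔT = 11.20 K.
COP_Carnot = T_H/ΔT = 303.35/11.20 = 27.08.
Resistance heating needs Ẇ_res = Q̇_H = 187000 W; the reversible heat pump needs only Ẇ_hp = Q̇_H/COP = 6904 W.
Saving = 187000 − 6904 = 180100 W.

180000 W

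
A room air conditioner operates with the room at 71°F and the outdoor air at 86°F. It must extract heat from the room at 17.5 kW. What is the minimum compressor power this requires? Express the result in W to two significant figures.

490 W

In absolute terms T_C = 294.82 K and T_H = 303.15 K, so ΔT = 8.333 K.
COP_Carnot = T_C/ΔT = 294.82/8.333 = 35.38.
Ẇ_min = Q̇/COP_Carnot = 17.50/35.38 = 0.4947 kW = 494.7 W.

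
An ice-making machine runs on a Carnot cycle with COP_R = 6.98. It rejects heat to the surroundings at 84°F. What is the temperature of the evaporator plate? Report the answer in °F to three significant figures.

15.9 °F

For a Carnot refrigerator COP_R = T_C/(T_H − T_C), so T_C = COP·T_H/(1 + COP).
With T_H = 302.04 K, T_C = 6.98 × 302.04/7.980 = 264.19 K.
Converting, 264.19 K = 15.87°F.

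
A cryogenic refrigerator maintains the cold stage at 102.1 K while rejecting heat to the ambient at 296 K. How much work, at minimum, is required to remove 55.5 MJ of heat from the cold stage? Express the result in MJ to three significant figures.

The reservoir spacing is ΔT = 296 − 102.1 = 193.9 K.
The reversible limit is COP_R = T_C/ΔT = 0.5266, so W_min = Q_C/COP = Q_C·ΔT/T_C.
W_min = 55.50 × 193.9/102.10 = 105.4 MJ.

105 MJ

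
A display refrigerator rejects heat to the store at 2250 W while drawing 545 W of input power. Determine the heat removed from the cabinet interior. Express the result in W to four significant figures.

1705 W

For a cyclic device the first law requires Q̇_H = Q̇_C + Ẇ.
Q̇_C = Q̇_H − Ẇ = 1705 W.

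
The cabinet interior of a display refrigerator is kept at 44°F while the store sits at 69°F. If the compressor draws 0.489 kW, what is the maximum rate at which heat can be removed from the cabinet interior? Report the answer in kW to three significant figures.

9.85 kW

In absolute terms T_C = 279.82 K and T_H = 293.71 K, so ΔT = 13.89 K.
COP_Carnot = T_C/ΔT = 279.82/13.89 = 20.15.
Q̇_max = COP_Carnot × Ẇ = 20.15 × 0.4890 kW = 9.852 kW.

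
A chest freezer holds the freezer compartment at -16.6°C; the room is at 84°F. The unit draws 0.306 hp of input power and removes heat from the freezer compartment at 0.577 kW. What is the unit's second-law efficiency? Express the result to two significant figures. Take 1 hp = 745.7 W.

0.45

Converting, Q̇_C = 0.5770 kW = 0.7738 hp, so COP_actual = Q̇_C/Ẇ = 0.7738/0.3060 = 2.529.
In absolute terms T_C = 256.55 K and T_H = 302.04 K, so ΔT = 45.49 K.
COP_Carnot = T_C/ΔT = 256.55/45.49 = 5.640.
η_II = COP_actual/COP_Carnot = 2.529/5.640 = 0.4484.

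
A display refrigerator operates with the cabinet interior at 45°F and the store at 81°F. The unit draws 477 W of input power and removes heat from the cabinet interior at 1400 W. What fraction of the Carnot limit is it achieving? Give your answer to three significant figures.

0.209

COP_actual = Q̇_C/Ẇ = 1400/477.0 = 2.935.
In absolute terms T_C = 280.37 K and T_H = 300.37 K, so ΔT = 20.00 K.
COP_Carnot = T_C/ΔT = 280.37/20.00 = 14.02.
η_II = COP_actual/COP_Carnot = 2.935/14.02 = 0.2094.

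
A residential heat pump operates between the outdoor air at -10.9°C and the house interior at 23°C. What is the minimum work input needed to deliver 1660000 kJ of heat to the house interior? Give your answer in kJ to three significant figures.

190000 kJ

In absolute terms T_C = 262.25 K and T_H = 296.15 K, so ΔT = 33.90 K.
The reversible limit is COP_HP = T_H/ΔT = 8.736, so W_min = Q_H/COP = Q_H·ΔT/T_H.
W_min = 1660000 × 33.90/296.15 = 190000 kJ.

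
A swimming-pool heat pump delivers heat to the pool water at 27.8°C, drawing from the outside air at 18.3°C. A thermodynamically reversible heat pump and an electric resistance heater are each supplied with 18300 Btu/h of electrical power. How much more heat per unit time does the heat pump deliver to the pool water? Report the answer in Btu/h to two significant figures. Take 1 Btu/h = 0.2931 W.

In absolute terms T_C = 291.45 K and T_H = 300.95 K, so ΔT = 9.500 K.
COP_Carnot = T_H/ΔT = 300.95/9.500 = 31.68.
The heat pump delivers Q̇_H = COP × Ẇ = 579700 Btu/h; the resistance heater delivers Ẇ = 18300 Btu/h.
Extra = (COP − 1)·Ẇ = 561400 Btu/h.

560000 Btu/h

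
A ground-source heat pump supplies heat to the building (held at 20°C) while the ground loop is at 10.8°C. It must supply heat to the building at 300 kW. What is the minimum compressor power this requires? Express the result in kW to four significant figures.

9.415 kW

In absolute terms T_C = 283.95 K and T_H = 293.15 K, so ΔT = 9.200 K.
COP_Carnot = T_H/ΔT = 293.15/9.200 = 31.86.
Ẇ_min = Q̇/COP_Carnot = 300.0/31.86 = 9.415 kW.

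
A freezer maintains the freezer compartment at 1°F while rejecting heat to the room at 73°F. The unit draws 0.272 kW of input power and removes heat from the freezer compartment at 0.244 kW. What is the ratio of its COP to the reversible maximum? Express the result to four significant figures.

0.1402

COP_actual = Q̇_C/Ẇ = 0.2440/0.2720 = 0.8971.
In absolute terms T_C = 255.93 K and T_H = 295.93 K, so ΔT = 40.00 K.
COP_Carnot = T_C/ΔT = 255.93/40.00 = 6.398.
η_II = COP_actual/COP_Carnot = 0.8971/6.398 = 0.1402.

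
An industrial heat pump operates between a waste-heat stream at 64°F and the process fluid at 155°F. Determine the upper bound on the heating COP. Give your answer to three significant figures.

In absolute terms T_C = 290.93 K and T_H = 341.48 K, so ΔT = 50.56 K.
For a reversible cycle, COP_Carnot = T_H/ΔT = 341.48/50.56 = 6.755.

6.75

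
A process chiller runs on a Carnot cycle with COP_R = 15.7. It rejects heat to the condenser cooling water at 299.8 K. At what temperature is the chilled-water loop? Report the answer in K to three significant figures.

282 K

For a Carnot refrigerator COP_R = T_C/(T_H − T_C), so T_C = COP·T_H/(1 + COP).
With T_H = 299.80 K, T_C = 15.7 × 299.80/16.70 = 281.85 K.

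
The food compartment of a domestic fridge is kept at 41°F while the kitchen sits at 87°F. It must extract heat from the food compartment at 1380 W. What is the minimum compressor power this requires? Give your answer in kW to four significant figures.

0.1268 kW

In absolute terms T_C = 278.15 K and T_H = 303.71 K, so ΔT = 25.56 K.
COP_Carnot = T_C/ΔT = 278.15/25.56 = 10.88.
Ẇ_min = Q̇/COP_Carnot = 1380/10.88 = 126.8 W = 0.1268 kW.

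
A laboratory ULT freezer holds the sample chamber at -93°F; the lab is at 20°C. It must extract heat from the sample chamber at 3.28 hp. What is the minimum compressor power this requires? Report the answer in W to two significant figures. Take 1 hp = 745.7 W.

In absolute terms T_C = 203.71 K and T_H = 293.15 K, so ΔT = 89.44 K.
COP_Carnot = T_C/ΔT = 203.71/89.44 = 2.277.
Ẇ_min = Q̇/COP_Carnot = 3.280/2.277 = 1.440 hp = 1074 W.

1100 W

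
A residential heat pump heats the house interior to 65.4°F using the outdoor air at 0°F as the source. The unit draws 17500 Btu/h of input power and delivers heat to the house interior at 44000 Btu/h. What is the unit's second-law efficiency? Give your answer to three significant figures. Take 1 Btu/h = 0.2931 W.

0.313

COP_actual = Q̇_H/Ẇ = 44000/17500 = 2.514.
In absolute terms T_C = 255.37 K and T_H = 291.71 K, so ΔT = 36.33 K.
COP_Carnot = T_H/ΔT = 291.71/36.33 = 8.029.
η_II = COP_actual/COP_Carnot = 2.514/8.029 = 0.3132.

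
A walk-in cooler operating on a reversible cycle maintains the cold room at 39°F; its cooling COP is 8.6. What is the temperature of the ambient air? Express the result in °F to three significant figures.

COP_R = T_C/(T_H − T_C) gives T_H − T_C = T_C/COP.
With T_C = 277.04 K, T_H = 277.04 × (1 + 1/8.6) = 309.25 K.
Converting, 309.25 K = 96.98°F.

97.0 °F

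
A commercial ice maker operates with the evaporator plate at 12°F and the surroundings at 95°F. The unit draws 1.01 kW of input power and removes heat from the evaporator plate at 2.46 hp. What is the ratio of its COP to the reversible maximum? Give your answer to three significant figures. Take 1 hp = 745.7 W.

0.320

Converting, Q̇_C = 2.460 hp = 1.834 kW, so COP_actual = Q̇_C/Ẇ = 1.834/1.010 = 1.816.
In absolute terms T_C = 262.04 K and T_H = 308.15 K, so ΔT = 46.11 K.
COP_Carnot = T_C/ΔT = 262.04/46.11 = 5.683.
η_II = COP_actual/COP_Carnot = 1.816/5.683 = 0.3196.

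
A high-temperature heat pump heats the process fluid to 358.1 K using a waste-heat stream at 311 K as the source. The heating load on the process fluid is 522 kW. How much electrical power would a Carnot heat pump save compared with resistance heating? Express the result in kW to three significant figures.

453 kW

The reservoir spacing is ΔT = 358.1 − 311 = 47.10 K.
COP_Carnot = T_H/ΔT = 358.10/47.10 = 7.603.
Resistance heating needs Ẇ_res = Q̇_H = 522.0 kW; the reversible heat pump needs only Ẇ_hp = Q̇_H/COP = 68.66 kW.
Saving = 522.0 − 68.66 = 453.3 kW.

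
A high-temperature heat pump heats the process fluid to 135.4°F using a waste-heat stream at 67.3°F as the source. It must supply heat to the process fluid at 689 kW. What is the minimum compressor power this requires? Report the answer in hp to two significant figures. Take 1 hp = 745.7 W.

In absolute terms T_C = 292.76 K and T_H = 330.59 K, so ΔT = 37.83 K.
COP_Carnot = T_H/ΔT = 330.59/37.83 = 8.738.
Ẇ_min = Q̇/COP_Carnot = 689.0/8.738 = 78.85 kW = 105.7 hp.

110 hp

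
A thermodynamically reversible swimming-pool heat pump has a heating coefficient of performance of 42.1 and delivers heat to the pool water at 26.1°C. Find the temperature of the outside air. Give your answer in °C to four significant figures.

COP_HP = T_H/(T_H − T_C) gives T_H − T_C = T_H/COP.
With T_H = 299.25 K, T_C = 299.25 × (1 − 1/42.1) = 292.14 K.
Converting, 292.14 K = 18.99°C.

18.99 °C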